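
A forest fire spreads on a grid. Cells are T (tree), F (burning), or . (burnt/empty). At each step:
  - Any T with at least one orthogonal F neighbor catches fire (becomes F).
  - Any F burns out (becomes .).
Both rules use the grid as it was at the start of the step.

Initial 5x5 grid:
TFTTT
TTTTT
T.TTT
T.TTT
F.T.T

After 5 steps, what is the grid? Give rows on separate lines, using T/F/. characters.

Step 1: 4 trees catch fire, 2 burn out
  F.FTT
  TFTTT
  T.TTT
  F.TTT
  ..T.T
Step 2: 4 trees catch fire, 4 burn out
  ...FT
  F.FTT
  F.TTT
  ..TTT
  ..T.T
Step 3: 3 trees catch fire, 4 burn out
  ....F
  ...FT
  ..FTT
  ..TTT
  ..T.T
Step 4: 3 trees catch fire, 3 burn out
  .....
  ....F
  ...FT
  ..FTT
  ..T.T
Step 5: 3 trees catch fire, 3 burn out
  .....
  .....
  ....F
  ...FT
  ..F.T

.....
.....
....F
...FT
..F.T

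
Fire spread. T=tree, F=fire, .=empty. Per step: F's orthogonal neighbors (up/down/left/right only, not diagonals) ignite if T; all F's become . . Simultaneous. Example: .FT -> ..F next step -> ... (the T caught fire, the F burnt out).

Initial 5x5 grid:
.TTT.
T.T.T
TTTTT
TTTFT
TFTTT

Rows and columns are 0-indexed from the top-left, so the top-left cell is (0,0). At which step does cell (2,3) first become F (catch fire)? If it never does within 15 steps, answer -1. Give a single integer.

Step 1: cell (2,3)='F' (+7 fires, +2 burnt)
  -> target ignites at step 1
Step 2: cell (2,3)='.' (+5 fires, +7 burnt)
Step 3: cell (2,3)='.' (+3 fires, +5 burnt)
Step 4: cell (2,3)='.' (+2 fires, +3 burnt)
Step 5: cell (2,3)='.' (+2 fires, +2 burnt)
Step 6: cell (2,3)='.' (+0 fires, +2 burnt)
  fire out at step 6

1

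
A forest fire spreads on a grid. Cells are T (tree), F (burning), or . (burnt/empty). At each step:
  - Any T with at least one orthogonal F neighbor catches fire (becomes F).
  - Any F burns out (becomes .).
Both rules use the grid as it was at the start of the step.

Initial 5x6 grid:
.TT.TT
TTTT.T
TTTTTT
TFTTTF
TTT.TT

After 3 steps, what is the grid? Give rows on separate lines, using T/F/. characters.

Step 1: 7 trees catch fire, 2 burn out
  .TT.TT
  TTTT.T
  TFTTTF
  F.FTF.
  TFT.TF
Step 2: 9 trees catch fire, 7 burn out
  .TT.TT
  TFTT.F
  F.FTF.
  ...F..
  F.F.F.
Step 3: 5 trees catch fire, 9 burn out
  .FT.TF
  F.FT..
  ...F..
  ......
  ......

.FT.TF
F.FT..
...F..
......
......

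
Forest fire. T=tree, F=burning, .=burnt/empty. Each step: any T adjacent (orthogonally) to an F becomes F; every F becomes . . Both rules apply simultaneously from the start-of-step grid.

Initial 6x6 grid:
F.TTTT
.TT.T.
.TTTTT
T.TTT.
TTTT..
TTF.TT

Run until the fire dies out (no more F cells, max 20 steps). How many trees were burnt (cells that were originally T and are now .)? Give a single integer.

Answer: 22

Derivation:
Step 1: +2 fires, +2 burnt (F count now 2)
Step 2: +4 fires, +2 burnt (F count now 4)
Step 3: +3 fires, +4 burnt (F count now 3)
Step 4: +5 fires, +3 burnt (F count now 5)
Step 5: +3 fires, +5 burnt (F count now 3)
Step 6: +3 fires, +3 burnt (F count now 3)
Step 7: +1 fires, +3 burnt (F count now 1)
Step 8: +1 fires, +1 burnt (F count now 1)
Step 9: +0 fires, +1 burnt (F count now 0)
Fire out after step 9
Initially T: 24, now '.': 34
Total burnt (originally-T cells now '.'): 22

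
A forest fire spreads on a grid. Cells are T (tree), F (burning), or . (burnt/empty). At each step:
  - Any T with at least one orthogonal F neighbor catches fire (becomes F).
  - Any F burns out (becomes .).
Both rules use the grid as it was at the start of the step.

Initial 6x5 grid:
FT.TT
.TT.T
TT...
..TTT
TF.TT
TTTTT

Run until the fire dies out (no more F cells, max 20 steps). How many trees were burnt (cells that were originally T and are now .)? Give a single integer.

Answer: 16

Derivation:
Step 1: +3 fires, +2 burnt (F count now 3)
Step 2: +3 fires, +3 burnt (F count now 3)
Step 3: +3 fires, +3 burnt (F count now 3)
Step 4: +3 fires, +3 burnt (F count now 3)
Step 5: +2 fires, +3 burnt (F count now 2)
Step 6: +2 fires, +2 burnt (F count now 2)
Step 7: +0 fires, +2 burnt (F count now 0)
Fire out after step 7
Initially T: 19, now '.': 27
Total burnt (originally-T cells now '.'): 16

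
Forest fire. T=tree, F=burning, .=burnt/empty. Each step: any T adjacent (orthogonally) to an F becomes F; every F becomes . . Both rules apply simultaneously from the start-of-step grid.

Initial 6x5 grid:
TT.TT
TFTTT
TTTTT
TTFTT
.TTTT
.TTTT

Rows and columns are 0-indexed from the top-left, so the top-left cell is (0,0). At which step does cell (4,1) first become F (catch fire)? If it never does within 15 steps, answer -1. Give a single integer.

Step 1: cell (4,1)='T' (+8 fires, +2 burnt)
Step 2: cell (4,1)='F' (+9 fires, +8 burnt)
  -> target ignites at step 2
Step 3: cell (4,1)='.' (+6 fires, +9 burnt)
Step 4: cell (4,1)='.' (+2 fires, +6 burnt)
Step 5: cell (4,1)='.' (+0 fires, +2 burnt)
  fire out at step 5

2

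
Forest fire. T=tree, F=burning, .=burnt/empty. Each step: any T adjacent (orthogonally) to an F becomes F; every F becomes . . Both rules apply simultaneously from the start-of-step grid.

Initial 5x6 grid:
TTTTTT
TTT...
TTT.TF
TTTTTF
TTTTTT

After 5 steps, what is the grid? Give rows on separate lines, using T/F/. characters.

Step 1: 3 trees catch fire, 2 burn out
  TTTTTT
  TTT...
  TTT.F.
  TTTTF.
  TTTTTF
Step 2: 2 trees catch fire, 3 burn out
  TTTTTT
  TTT...
  TTT...
  TTTF..
  TTTTF.
Step 3: 2 trees catch fire, 2 burn out
  TTTTTT
  TTT...
  TTT...
  TTF...
  TTTF..
Step 4: 3 trees catch fire, 2 burn out
  TTTTTT
  TTT...
  TTF...
  TF....
  TTF...
Step 5: 4 trees catch fire, 3 burn out
  TTTTTT
  TTF...
  TF....
  F.....
  TF....

TTTTTT
TTF...
TF....
F.....
TF....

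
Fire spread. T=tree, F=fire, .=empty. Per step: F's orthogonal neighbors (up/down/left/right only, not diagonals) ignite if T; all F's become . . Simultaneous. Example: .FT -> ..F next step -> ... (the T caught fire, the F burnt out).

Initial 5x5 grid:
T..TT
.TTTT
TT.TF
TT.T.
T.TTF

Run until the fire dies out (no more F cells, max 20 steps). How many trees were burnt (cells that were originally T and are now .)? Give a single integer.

Answer: 15

Derivation:
Step 1: +3 fires, +2 burnt (F count now 3)
Step 2: +4 fires, +3 burnt (F count now 4)
Step 3: +2 fires, +4 burnt (F count now 2)
Step 4: +1 fires, +2 burnt (F count now 1)
Step 5: +1 fires, +1 burnt (F count now 1)
Step 6: +2 fires, +1 burnt (F count now 2)
Step 7: +1 fires, +2 burnt (F count now 1)
Step 8: +1 fires, +1 burnt (F count now 1)
Step 9: +0 fires, +1 burnt (F count now 0)
Fire out after step 9
Initially T: 16, now '.': 24
Total burnt (originally-T cells now '.'): 15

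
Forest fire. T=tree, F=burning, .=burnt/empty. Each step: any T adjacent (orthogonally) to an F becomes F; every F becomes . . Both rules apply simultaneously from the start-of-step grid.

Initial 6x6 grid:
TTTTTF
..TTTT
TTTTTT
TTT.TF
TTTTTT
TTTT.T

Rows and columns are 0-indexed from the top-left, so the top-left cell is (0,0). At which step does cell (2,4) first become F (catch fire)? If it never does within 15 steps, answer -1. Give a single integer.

Step 1: cell (2,4)='T' (+5 fires, +2 burnt)
Step 2: cell (2,4)='F' (+5 fires, +5 burnt)
  -> target ignites at step 2
Step 3: cell (2,4)='.' (+4 fires, +5 burnt)
Step 4: cell (2,4)='.' (+5 fires, +4 burnt)
Step 5: cell (2,4)='.' (+5 fires, +5 burnt)
Step 6: cell (2,4)='.' (+4 fires, +5 burnt)
Step 7: cell (2,4)='.' (+2 fires, +4 burnt)
Step 8: cell (2,4)='.' (+0 fires, +2 burnt)
  fire out at step 8

2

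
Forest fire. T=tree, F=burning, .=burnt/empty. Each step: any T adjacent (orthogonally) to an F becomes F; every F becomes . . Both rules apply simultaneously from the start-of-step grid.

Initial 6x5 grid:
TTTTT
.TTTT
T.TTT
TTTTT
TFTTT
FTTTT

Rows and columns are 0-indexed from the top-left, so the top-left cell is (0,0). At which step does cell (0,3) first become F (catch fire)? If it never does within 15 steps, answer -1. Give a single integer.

Step 1: cell (0,3)='T' (+4 fires, +2 burnt)
Step 2: cell (0,3)='T' (+4 fires, +4 burnt)
Step 3: cell (0,3)='T' (+5 fires, +4 burnt)
Step 4: cell (0,3)='T' (+4 fires, +5 burnt)
Step 5: cell (0,3)='T' (+4 fires, +4 burnt)
Step 6: cell (0,3)='F' (+3 fires, +4 burnt)
  -> target ignites at step 6
Step 7: cell (0,3)='.' (+2 fires, +3 burnt)
Step 8: cell (0,3)='.' (+0 fires, +2 burnt)
  fire out at step 8

6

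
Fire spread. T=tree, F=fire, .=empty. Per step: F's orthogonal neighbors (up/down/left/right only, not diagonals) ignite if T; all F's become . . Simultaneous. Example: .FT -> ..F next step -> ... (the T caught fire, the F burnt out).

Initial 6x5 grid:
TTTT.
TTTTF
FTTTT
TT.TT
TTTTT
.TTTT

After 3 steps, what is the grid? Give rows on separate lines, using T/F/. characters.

Step 1: 5 trees catch fire, 2 burn out
  TTTT.
  FTTF.
  .FTTF
  FT.TT
  TTTTT
  .TTTT
Step 2: 9 trees catch fire, 5 burn out
  FTTF.
  .FF..
  ..FF.
  .F.TF
  FTTTT
  .TTTT
Step 3: 5 trees catch fire, 9 burn out
  .FF..
  .....
  .....
  ...F.
  .FTTF
  .TTTT

.FF..
.....
.....
...F.
.FTTF
.TTTT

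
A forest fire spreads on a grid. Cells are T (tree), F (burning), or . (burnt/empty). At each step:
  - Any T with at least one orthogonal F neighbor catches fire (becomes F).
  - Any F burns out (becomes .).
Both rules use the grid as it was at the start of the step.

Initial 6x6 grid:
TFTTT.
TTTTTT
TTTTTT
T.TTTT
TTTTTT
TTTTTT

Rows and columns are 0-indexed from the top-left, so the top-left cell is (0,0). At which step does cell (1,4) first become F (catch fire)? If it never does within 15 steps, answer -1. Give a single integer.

Step 1: cell (1,4)='T' (+3 fires, +1 burnt)
Step 2: cell (1,4)='T' (+4 fires, +3 burnt)
Step 3: cell (1,4)='T' (+4 fires, +4 burnt)
Step 4: cell (1,4)='F' (+4 fires, +4 burnt)
  -> target ignites at step 4
Step 5: cell (1,4)='.' (+5 fires, +4 burnt)
Step 6: cell (1,4)='.' (+6 fires, +5 burnt)
Step 7: cell (1,4)='.' (+4 fires, +6 burnt)
Step 8: cell (1,4)='.' (+2 fires, +4 burnt)
Step 9: cell (1,4)='.' (+1 fires, +2 burnt)
Step 10: cell (1,4)='.' (+0 fires, +1 burnt)
  fire out at step 10

4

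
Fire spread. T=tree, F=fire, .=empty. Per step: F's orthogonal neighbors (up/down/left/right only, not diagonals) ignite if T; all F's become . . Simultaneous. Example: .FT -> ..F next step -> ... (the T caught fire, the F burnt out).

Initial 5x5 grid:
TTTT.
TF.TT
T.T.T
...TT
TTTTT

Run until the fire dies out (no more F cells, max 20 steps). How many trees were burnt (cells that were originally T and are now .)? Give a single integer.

Answer: 16

Derivation:
Step 1: +2 fires, +1 burnt (F count now 2)
Step 2: +3 fires, +2 burnt (F count now 3)
Step 3: +1 fires, +3 burnt (F count now 1)
Step 4: +1 fires, +1 burnt (F count now 1)
Step 5: +1 fires, +1 burnt (F count now 1)
Step 6: +1 fires, +1 burnt (F count now 1)
Step 7: +1 fires, +1 burnt (F count now 1)
Step 8: +2 fires, +1 burnt (F count now 2)
Step 9: +1 fires, +2 burnt (F count now 1)
Step 10: +1 fires, +1 burnt (F count now 1)
Step 11: +1 fires, +1 burnt (F count now 1)
Step 12: +1 fires, +1 burnt (F count now 1)
Step 13: +0 fires, +1 burnt (F count now 0)
Fire out after step 13
Initially T: 17, now '.': 24
Total burnt (originally-T cells now '.'): 16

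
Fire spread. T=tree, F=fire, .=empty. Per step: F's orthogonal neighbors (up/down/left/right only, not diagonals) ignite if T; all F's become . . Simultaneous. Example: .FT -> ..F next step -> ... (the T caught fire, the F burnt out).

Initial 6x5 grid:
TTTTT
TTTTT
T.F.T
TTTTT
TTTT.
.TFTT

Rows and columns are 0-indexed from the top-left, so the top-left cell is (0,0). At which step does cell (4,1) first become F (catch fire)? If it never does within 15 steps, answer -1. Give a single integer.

Step 1: cell (4,1)='T' (+5 fires, +2 burnt)
Step 2: cell (4,1)='F' (+8 fires, +5 burnt)
  -> target ignites at step 2
Step 3: cell (4,1)='.' (+7 fires, +8 burnt)
Step 4: cell (4,1)='.' (+4 fires, +7 burnt)
Step 5: cell (4,1)='.' (+0 fires, +4 burnt)
  fire out at step 5

2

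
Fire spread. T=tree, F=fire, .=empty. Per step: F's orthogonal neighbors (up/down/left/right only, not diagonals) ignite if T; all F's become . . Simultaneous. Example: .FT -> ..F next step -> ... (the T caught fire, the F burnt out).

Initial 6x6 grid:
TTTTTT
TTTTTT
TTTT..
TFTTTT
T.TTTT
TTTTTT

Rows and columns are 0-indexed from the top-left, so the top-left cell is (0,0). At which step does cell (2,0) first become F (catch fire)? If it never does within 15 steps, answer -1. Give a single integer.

Step 1: cell (2,0)='T' (+3 fires, +1 burnt)
Step 2: cell (2,0)='F' (+6 fires, +3 burnt)
  -> target ignites at step 2
Step 3: cell (2,0)='.' (+8 fires, +6 burnt)
Step 4: cell (2,0)='.' (+7 fires, +8 burnt)
Step 5: cell (2,0)='.' (+4 fires, +7 burnt)
Step 6: cell (2,0)='.' (+3 fires, +4 burnt)
Step 7: cell (2,0)='.' (+1 fires, +3 burnt)
Step 8: cell (2,0)='.' (+0 fires, +1 burnt)
  fire out at step 8

2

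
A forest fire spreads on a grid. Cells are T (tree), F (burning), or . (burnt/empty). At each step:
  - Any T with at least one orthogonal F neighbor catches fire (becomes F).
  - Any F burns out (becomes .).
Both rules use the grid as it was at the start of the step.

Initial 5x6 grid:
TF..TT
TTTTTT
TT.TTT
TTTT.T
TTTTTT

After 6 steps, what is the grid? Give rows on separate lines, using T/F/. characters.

Step 1: 2 trees catch fire, 1 burn out
  F...TT
  TFTTTT
  TT.TTT
  TTTT.T
  TTTTTT
Step 2: 3 trees catch fire, 2 burn out
  ....TT
  F.FTTT
  TF.TTT
  TTTT.T
  TTTTTT
Step 3: 3 trees catch fire, 3 burn out
  ....TT
  ...FTT
  F..TTT
  TFTT.T
  TTTTTT
Step 4: 5 trees catch fire, 3 burn out
  ....TT
  ....FT
  ...FTT
  F.FT.T
  TFTTTT
Step 5: 6 trees catch fire, 5 burn out
  ....FT
  .....F
  ....FT
  ...F.T
  F.FTTT
Step 6: 3 trees catch fire, 6 burn out
  .....F
  ......
  .....F
  .....T
  ...FTT

.....F
......
.....F
.....T
...FTT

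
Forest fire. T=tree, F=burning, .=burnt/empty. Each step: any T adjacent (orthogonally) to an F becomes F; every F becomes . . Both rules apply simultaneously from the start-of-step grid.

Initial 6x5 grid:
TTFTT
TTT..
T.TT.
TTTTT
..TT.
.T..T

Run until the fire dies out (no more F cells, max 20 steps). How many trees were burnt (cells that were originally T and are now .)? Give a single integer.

Step 1: +3 fires, +1 burnt (F count now 3)
Step 2: +4 fires, +3 burnt (F count now 4)
Step 3: +3 fires, +4 burnt (F count now 3)
Step 4: +4 fires, +3 burnt (F count now 4)
Step 5: +3 fires, +4 burnt (F count now 3)
Step 6: +0 fires, +3 burnt (F count now 0)
Fire out after step 6
Initially T: 19, now '.': 28
Total burnt (originally-T cells now '.'): 17

Answer: 17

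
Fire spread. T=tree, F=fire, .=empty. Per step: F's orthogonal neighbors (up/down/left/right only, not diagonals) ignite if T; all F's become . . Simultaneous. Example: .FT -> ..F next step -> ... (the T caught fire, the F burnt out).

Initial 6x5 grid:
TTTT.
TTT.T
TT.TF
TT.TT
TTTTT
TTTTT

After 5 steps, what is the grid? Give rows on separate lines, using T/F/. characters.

Step 1: 3 trees catch fire, 1 burn out
  TTTT.
  TTT.F
  TT.F.
  TT.TF
  TTTTT
  TTTTT
Step 2: 2 trees catch fire, 3 burn out
  TTTT.
  TTT..
  TT...
  TT.F.
  TTTTF
  TTTTT
Step 3: 2 trees catch fire, 2 burn out
  TTTT.
  TTT..
  TT...
  TT...
  TTTF.
  TTTTF
Step 4: 2 trees catch fire, 2 burn out
  TTTT.
  TTT..
  TT...
  TT...
  TTF..
  TTTF.
Step 5: 2 trees catch fire, 2 burn out
  TTTT.
  TTT..
  TT...
  TT...
  TF...
  TTF..

TTTT.
TTT..
TT...
TT...
TF...
TTF..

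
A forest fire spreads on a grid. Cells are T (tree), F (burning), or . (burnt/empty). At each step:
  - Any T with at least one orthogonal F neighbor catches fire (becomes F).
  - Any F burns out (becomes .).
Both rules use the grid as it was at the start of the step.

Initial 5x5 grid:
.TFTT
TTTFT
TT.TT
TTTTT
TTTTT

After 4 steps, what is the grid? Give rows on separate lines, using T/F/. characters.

Step 1: 5 trees catch fire, 2 burn out
  .F.FT
  TTF.F
  TT.FT
  TTTTT
  TTTTT
Step 2: 4 trees catch fire, 5 burn out
  ....F
  TF...
  TT..F
  TTTFT
  TTTTT
Step 3: 5 trees catch fire, 4 burn out
  .....
  F....
  TF...
  TTF.F
  TTTFT
Step 4: 4 trees catch fire, 5 burn out
  .....
  .....
  F....
  TF...
  TTF.F

.....
.....
F....
TF...
TTF.F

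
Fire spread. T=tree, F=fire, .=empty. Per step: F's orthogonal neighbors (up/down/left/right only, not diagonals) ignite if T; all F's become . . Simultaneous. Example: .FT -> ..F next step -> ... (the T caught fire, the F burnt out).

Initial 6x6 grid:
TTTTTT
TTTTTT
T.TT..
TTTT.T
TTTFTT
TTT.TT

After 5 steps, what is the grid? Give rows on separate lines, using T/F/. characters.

Step 1: 3 trees catch fire, 1 burn out
  TTTTTT
  TTTTTT
  T.TT..
  TTTF.T
  TTF.FT
  TTT.TT
Step 2: 6 trees catch fire, 3 burn out
  TTTTTT
  TTTTTT
  T.TF..
  TTF..T
  TF...F
  TTF.FT
Step 3: 7 trees catch fire, 6 burn out
  TTTTTT
  TTTFTT
  T.F...
  TF...F
  F.....
  TF...F
Step 4: 5 trees catch fire, 7 burn out
  TTTFTT
  TTF.FT
  T.....
  F.....
  ......
  F.....
Step 5: 5 trees catch fire, 5 burn out
  TTF.FT
  TF...F
  F.....
  ......
  ......
  ......

TTF.FT
TF...F
F.....
......
......
......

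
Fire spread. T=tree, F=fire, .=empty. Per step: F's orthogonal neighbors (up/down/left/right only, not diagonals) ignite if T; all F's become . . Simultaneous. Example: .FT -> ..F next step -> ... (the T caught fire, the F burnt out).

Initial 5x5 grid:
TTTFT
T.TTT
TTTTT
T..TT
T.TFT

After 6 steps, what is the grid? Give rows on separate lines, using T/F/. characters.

Step 1: 6 trees catch fire, 2 burn out
  TTF.F
  T.TFT
  TTTTT
  T..FT
  T.F.F
Step 2: 5 trees catch fire, 6 burn out
  TF...
  T.F.F
  TTTFT
  T...F
  T....
Step 3: 3 trees catch fire, 5 burn out
  F....
  T....
  TTF.F
  T....
  T....
Step 4: 2 trees catch fire, 3 burn out
  .....
  F....
  TF...
  T....
  T....
Step 5: 1 trees catch fire, 2 burn out
  .....
  .....
  F....
  T....
  T....
Step 6: 1 trees catch fire, 1 burn out
  .....
  .....
  .....
  F....
  T....

.....
.....
.....
F....
T....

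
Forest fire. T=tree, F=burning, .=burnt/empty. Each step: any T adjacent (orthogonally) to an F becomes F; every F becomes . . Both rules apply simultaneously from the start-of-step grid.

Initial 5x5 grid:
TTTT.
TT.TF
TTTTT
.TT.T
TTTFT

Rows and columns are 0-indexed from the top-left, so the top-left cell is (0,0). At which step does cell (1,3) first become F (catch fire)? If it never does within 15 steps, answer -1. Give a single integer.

Step 1: cell (1,3)='F' (+4 fires, +2 burnt)
  -> target ignites at step 1
Step 2: cell (1,3)='.' (+5 fires, +4 burnt)
Step 3: cell (1,3)='.' (+4 fires, +5 burnt)
Step 4: cell (1,3)='.' (+2 fires, +4 burnt)
Step 5: cell (1,3)='.' (+3 fires, +2 burnt)
Step 6: cell (1,3)='.' (+1 fires, +3 burnt)
Step 7: cell (1,3)='.' (+0 fires, +1 burnt)
  fire out at step 7

1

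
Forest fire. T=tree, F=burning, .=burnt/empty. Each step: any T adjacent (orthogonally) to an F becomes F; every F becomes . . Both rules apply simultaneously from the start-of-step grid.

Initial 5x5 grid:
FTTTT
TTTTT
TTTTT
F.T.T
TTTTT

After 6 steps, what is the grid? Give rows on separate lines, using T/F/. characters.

Step 1: 4 trees catch fire, 2 burn out
  .FTTT
  FTTTT
  FTTTT
  ..T.T
  FTTTT
Step 2: 4 trees catch fire, 4 burn out
  ..FTT
  .FTTT
  .FTTT
  ..T.T
  .FTTT
Step 3: 4 trees catch fire, 4 burn out
  ...FT
  ..FTT
  ..FTT
  ..T.T
  ..FTT
Step 4: 5 trees catch fire, 4 burn out
  ....F
  ...FT
  ...FT
  ..F.T
  ...FT
Step 5: 3 trees catch fire, 5 burn out
  .....
  ....F
  ....F
  ....T
  ....F
Step 6: 1 trees catch fire, 3 burn out
  .....
  .....
  .....
  ....F
  .....

.....
.....
.....
....F
.....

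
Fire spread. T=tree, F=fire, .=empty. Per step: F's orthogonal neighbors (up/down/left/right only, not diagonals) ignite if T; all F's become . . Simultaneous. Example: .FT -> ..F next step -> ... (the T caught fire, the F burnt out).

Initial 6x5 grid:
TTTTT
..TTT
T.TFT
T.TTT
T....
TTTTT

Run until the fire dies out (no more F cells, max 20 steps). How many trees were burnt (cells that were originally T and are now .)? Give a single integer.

Step 1: +4 fires, +1 burnt (F count now 4)
Step 2: +5 fires, +4 burnt (F count now 5)
Step 3: +2 fires, +5 burnt (F count now 2)
Step 4: +1 fires, +2 burnt (F count now 1)
Step 5: +1 fires, +1 burnt (F count now 1)
Step 6: +0 fires, +1 burnt (F count now 0)
Fire out after step 6
Initially T: 21, now '.': 22
Total burnt (originally-T cells now '.'): 13

Answer: 13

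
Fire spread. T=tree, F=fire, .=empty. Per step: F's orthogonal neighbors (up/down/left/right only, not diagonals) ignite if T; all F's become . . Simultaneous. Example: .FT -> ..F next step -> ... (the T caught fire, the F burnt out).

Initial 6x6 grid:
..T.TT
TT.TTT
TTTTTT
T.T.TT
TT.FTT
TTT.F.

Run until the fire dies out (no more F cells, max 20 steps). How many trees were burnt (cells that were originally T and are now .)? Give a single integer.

Answer: 24

Derivation:
Step 1: +1 fires, +2 burnt (F count now 1)
Step 2: +2 fires, +1 burnt (F count now 2)
Step 3: +2 fires, +2 burnt (F count now 2)
Step 4: +3 fires, +2 burnt (F count now 3)
Step 5: +4 fires, +3 burnt (F count now 4)
Step 6: +3 fires, +4 burnt (F count now 3)
Step 7: +2 fires, +3 burnt (F count now 2)
Step 8: +2 fires, +2 burnt (F count now 2)
Step 9: +1 fires, +2 burnt (F count now 1)
Step 10: +2 fires, +1 burnt (F count now 2)
Step 11: +1 fires, +2 burnt (F count now 1)
Step 12: +1 fires, +1 burnt (F count now 1)
Step 13: +0 fires, +1 burnt (F count now 0)
Fire out after step 13
Initially T: 25, now '.': 35
Total burnt (originally-T cells now '.'): 24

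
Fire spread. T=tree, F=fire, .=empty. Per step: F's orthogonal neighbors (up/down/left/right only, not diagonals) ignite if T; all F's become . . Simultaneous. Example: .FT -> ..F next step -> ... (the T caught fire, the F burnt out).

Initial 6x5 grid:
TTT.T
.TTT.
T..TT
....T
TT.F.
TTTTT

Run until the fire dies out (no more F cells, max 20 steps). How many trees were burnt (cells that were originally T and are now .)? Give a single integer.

Answer: 7

Derivation:
Step 1: +1 fires, +1 burnt (F count now 1)
Step 2: +2 fires, +1 burnt (F count now 2)
Step 3: +1 fires, +2 burnt (F count now 1)
Step 4: +2 fires, +1 burnt (F count now 2)
Step 5: +1 fires, +2 burnt (F count now 1)
Step 6: +0 fires, +1 burnt (F count now 0)
Fire out after step 6
Initially T: 18, now '.': 19
Total burnt (originally-T cells now '.'): 7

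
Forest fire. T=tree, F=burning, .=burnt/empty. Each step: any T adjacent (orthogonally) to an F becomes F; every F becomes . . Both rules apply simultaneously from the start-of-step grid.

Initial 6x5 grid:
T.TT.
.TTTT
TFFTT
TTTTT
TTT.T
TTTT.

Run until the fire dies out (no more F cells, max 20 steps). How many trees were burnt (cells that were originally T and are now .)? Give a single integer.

Answer: 22

Derivation:
Step 1: +6 fires, +2 burnt (F count now 6)
Step 2: +7 fires, +6 burnt (F count now 7)
Step 3: +6 fires, +7 burnt (F count now 6)
Step 4: +3 fires, +6 burnt (F count now 3)
Step 5: +0 fires, +3 burnt (F count now 0)
Fire out after step 5
Initially T: 23, now '.': 29
Total burnt (originally-T cells now '.'): 22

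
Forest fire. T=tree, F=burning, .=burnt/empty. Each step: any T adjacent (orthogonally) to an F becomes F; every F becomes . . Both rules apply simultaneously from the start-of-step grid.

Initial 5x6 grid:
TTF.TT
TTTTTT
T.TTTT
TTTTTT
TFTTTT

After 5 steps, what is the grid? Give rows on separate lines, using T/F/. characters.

Step 1: 5 trees catch fire, 2 burn out
  TF..TT
  TTFTTT
  T.TTTT
  TFTTTT
  F.FTTT
Step 2: 7 trees catch fire, 5 burn out
  F...TT
  TF.FTT
  T.FTTT
  F.FTTT
  ...FTT
Step 3: 6 trees catch fire, 7 burn out
  ....TT
  F...FT
  F..FTT
  ...FTT
  ....FT
Step 4: 5 trees catch fire, 6 burn out
  ....FT
  .....F
  ....FT
  ....FT
  .....F
Step 5: 3 trees catch fire, 5 burn out
  .....F
  ......
  .....F
  .....F
  ......

.....F
......
.....F
.....F
......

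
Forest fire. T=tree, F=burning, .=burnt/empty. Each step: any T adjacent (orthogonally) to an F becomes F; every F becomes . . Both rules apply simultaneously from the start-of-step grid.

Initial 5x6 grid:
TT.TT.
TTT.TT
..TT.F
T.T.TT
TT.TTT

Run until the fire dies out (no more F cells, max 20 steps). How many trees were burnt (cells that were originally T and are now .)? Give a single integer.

Answer: 9

Derivation:
Step 1: +2 fires, +1 burnt (F count now 2)
Step 2: +3 fires, +2 burnt (F count now 3)
Step 3: +2 fires, +3 burnt (F count now 2)
Step 4: +2 fires, +2 burnt (F count now 2)
Step 5: +0 fires, +2 burnt (F count now 0)
Fire out after step 5
Initially T: 20, now '.': 19
Total burnt (originally-T cells now '.'): 9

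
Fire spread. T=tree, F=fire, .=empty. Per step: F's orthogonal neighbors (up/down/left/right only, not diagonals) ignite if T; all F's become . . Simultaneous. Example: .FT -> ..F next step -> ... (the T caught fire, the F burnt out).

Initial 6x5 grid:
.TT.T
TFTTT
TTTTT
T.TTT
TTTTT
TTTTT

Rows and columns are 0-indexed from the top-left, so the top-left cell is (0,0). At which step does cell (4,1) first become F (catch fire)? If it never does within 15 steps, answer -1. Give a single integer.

Step 1: cell (4,1)='T' (+4 fires, +1 burnt)
Step 2: cell (4,1)='T' (+4 fires, +4 burnt)
Step 3: cell (4,1)='T' (+4 fires, +4 burnt)
Step 4: cell (4,1)='T' (+5 fires, +4 burnt)
Step 5: cell (4,1)='F' (+5 fires, +5 burnt)
  -> target ignites at step 5
Step 6: cell (4,1)='.' (+3 fires, +5 burnt)
Step 7: cell (4,1)='.' (+1 fires, +3 burnt)
Step 8: cell (4,1)='.' (+0 fires, +1 burnt)
  fire out at step 8

5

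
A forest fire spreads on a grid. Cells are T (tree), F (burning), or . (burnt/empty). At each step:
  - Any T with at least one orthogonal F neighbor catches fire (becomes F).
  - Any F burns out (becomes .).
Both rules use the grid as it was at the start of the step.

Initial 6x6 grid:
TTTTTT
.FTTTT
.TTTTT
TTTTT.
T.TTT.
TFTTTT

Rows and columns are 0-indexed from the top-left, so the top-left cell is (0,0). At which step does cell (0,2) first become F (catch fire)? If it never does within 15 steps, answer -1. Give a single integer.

Step 1: cell (0,2)='T' (+5 fires, +2 burnt)
Step 2: cell (0,2)='F' (+8 fires, +5 burnt)
  -> target ignites at step 2
Step 3: cell (0,2)='.' (+7 fires, +8 burnt)
Step 4: cell (0,2)='.' (+6 fires, +7 burnt)
Step 5: cell (0,2)='.' (+3 fires, +6 burnt)
Step 6: cell (0,2)='.' (+0 fires, +3 burnt)
  fire out at step 6

2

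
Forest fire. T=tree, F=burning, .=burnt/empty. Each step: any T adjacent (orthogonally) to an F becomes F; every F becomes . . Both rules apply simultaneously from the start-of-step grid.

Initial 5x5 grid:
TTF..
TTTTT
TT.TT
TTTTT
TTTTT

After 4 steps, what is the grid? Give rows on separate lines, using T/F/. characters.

Step 1: 2 trees catch fire, 1 burn out
  TF...
  TTFTT
  TT.TT
  TTTTT
  TTTTT
Step 2: 3 trees catch fire, 2 burn out
  F....
  TF.FT
  TT.TT
  TTTTT
  TTTTT
Step 3: 4 trees catch fire, 3 burn out
  .....
  F...F
  TF.FT
  TTTTT
  TTTTT
Step 4: 4 trees catch fire, 4 burn out
  .....
  .....
  F...F
  TFTFT
  TTTTT

.....
.....
F...F
TFTFT
TTTTT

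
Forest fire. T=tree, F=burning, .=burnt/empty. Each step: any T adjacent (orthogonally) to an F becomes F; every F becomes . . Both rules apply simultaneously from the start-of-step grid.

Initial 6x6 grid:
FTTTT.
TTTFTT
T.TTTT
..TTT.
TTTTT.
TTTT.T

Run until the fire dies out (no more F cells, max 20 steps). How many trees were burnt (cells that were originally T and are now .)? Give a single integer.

Answer: 26

Derivation:
Step 1: +6 fires, +2 burnt (F count now 6)
Step 2: +8 fires, +6 burnt (F count now 8)
Step 3: +4 fires, +8 burnt (F count now 4)
Step 4: +3 fires, +4 burnt (F count now 3)
Step 5: +2 fires, +3 burnt (F count now 2)
Step 6: +2 fires, +2 burnt (F count now 2)
Step 7: +1 fires, +2 burnt (F count now 1)
Step 8: +0 fires, +1 burnt (F count now 0)
Fire out after step 8
Initially T: 27, now '.': 35
Total burnt (originally-T cells now '.'): 26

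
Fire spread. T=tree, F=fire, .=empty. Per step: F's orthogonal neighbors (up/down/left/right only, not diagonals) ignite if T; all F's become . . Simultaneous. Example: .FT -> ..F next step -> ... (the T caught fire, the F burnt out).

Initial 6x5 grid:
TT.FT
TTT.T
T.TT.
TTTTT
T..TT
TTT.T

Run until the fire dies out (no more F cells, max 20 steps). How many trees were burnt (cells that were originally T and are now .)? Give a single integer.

Step 1: +1 fires, +1 burnt (F count now 1)
Step 2: +1 fires, +1 burnt (F count now 1)
Step 3: +0 fires, +1 burnt (F count now 0)
Fire out after step 3
Initially T: 22, now '.': 10
Total burnt (originally-T cells now '.'): 2

Answer: 2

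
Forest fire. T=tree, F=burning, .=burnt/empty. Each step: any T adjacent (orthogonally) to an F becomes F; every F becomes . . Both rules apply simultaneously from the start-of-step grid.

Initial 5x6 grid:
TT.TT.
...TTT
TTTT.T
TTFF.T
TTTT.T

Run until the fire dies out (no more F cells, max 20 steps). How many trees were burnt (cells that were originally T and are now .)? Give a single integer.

Step 1: +5 fires, +2 burnt (F count now 5)
Step 2: +4 fires, +5 burnt (F count now 4)
Step 3: +4 fires, +4 burnt (F count now 4)
Step 4: +2 fires, +4 burnt (F count now 2)
Step 5: +1 fires, +2 burnt (F count now 1)
Step 6: +1 fires, +1 burnt (F count now 1)
Step 7: +1 fires, +1 burnt (F count now 1)
Step 8: +0 fires, +1 burnt (F count now 0)
Fire out after step 8
Initially T: 20, now '.': 28
Total burnt (originally-T cells now '.'): 18

Answer: 18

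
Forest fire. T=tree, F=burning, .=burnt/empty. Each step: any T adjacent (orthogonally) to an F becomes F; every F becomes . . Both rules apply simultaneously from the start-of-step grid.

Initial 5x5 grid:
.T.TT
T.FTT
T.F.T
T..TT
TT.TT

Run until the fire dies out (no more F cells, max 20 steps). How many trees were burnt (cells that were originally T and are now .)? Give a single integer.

Step 1: +1 fires, +2 burnt (F count now 1)
Step 2: +2 fires, +1 burnt (F count now 2)
Step 3: +2 fires, +2 burnt (F count now 2)
Step 4: +1 fires, +2 burnt (F count now 1)
Step 5: +2 fires, +1 burnt (F count now 2)
Step 6: +1 fires, +2 burnt (F count now 1)
Step 7: +0 fires, +1 burnt (F count now 0)
Fire out after step 7
Initially T: 15, now '.': 19
Total burnt (originally-T cells now '.'): 9

Answer: 9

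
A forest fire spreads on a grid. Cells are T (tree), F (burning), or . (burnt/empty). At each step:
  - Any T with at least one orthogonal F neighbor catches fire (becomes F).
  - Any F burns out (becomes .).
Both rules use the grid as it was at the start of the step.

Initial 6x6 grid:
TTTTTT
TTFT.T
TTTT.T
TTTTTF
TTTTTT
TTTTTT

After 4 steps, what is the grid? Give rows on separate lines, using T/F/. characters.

Step 1: 7 trees catch fire, 2 burn out
  TTFTTT
  TF.F.T
  TTFT.F
  TTTTF.
  TTTTTF
  TTTTTT
Step 2: 10 trees catch fire, 7 burn out
  TF.FTT
  F....F
  TF.F..
  TTFF..
  TTTTF.
  TTTTTF
Step 3: 8 trees catch fire, 10 burn out
  F...FF
  ......
  F.....
  TF....
  TTFF..
  TTTTF.
Step 4: 4 trees catch fire, 8 burn out
  ......
  ......
  ......
  F.....
  TF....
  TTFF..

......
......
......
F.....
TF....
TTFF..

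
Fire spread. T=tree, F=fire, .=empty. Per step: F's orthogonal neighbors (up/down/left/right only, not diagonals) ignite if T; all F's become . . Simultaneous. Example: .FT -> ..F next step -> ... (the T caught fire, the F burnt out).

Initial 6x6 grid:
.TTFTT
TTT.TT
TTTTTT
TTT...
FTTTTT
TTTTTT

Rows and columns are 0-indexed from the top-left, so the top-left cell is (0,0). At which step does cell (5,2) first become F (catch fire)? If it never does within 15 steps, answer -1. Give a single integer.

Step 1: cell (5,2)='T' (+5 fires, +2 burnt)
Step 2: cell (5,2)='T' (+8 fires, +5 burnt)
Step 3: cell (5,2)='F' (+9 fires, +8 burnt)
  -> target ignites at step 3
Step 4: cell (5,2)='.' (+4 fires, +9 burnt)
Step 5: cell (5,2)='.' (+2 fires, +4 burnt)
Step 6: cell (5,2)='.' (+1 fires, +2 burnt)
Step 7: cell (5,2)='.' (+0 fires, +1 burnt)
  fire out at step 7

3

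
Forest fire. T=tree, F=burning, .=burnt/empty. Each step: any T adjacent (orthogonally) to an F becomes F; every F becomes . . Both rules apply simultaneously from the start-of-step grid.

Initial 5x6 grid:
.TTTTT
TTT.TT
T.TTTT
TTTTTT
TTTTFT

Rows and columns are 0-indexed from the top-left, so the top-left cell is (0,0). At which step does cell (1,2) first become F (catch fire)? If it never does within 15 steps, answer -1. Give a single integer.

Step 1: cell (1,2)='T' (+3 fires, +1 burnt)
Step 2: cell (1,2)='T' (+4 fires, +3 burnt)
Step 3: cell (1,2)='T' (+5 fires, +4 burnt)
Step 4: cell (1,2)='T' (+5 fires, +5 burnt)
Step 5: cell (1,2)='F' (+4 fires, +5 burnt)
  -> target ignites at step 5
Step 6: cell (1,2)='.' (+3 fires, +4 burnt)
Step 7: cell (1,2)='.' (+2 fires, +3 burnt)
Step 8: cell (1,2)='.' (+0 fires, +2 burnt)
  fire out at step 8

5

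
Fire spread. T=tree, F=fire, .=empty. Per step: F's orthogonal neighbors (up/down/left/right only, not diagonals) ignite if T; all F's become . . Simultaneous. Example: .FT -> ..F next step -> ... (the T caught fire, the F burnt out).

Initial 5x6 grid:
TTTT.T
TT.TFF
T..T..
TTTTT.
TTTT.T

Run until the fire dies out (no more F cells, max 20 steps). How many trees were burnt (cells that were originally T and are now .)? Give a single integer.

Answer: 19

Derivation:
Step 1: +2 fires, +2 burnt (F count now 2)
Step 2: +2 fires, +2 burnt (F count now 2)
Step 3: +2 fires, +2 burnt (F count now 2)
Step 4: +4 fires, +2 burnt (F count now 4)
Step 5: +4 fires, +4 burnt (F count now 4)
Step 6: +3 fires, +4 burnt (F count now 3)
Step 7: +2 fires, +3 burnt (F count now 2)
Step 8: +0 fires, +2 burnt (F count now 0)
Fire out after step 8
Initially T: 20, now '.': 29
Total burnt (originally-T cells now '.'): 19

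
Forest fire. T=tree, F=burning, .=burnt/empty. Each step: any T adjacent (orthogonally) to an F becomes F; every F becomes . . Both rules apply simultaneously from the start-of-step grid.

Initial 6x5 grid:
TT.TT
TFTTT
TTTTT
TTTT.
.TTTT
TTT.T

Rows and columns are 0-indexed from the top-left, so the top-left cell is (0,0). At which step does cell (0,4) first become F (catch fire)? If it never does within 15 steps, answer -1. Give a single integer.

Step 1: cell (0,4)='T' (+4 fires, +1 burnt)
Step 2: cell (0,4)='T' (+5 fires, +4 burnt)
Step 3: cell (0,4)='T' (+6 fires, +5 burnt)
Step 4: cell (0,4)='F' (+5 fires, +6 burnt)
  -> target ignites at step 4
Step 5: cell (0,4)='.' (+3 fires, +5 burnt)
Step 6: cell (0,4)='.' (+1 fires, +3 burnt)
Step 7: cell (0,4)='.' (+1 fires, +1 burnt)
Step 8: cell (0,4)='.' (+0 fires, +1 burnt)
  fire out at step 8

4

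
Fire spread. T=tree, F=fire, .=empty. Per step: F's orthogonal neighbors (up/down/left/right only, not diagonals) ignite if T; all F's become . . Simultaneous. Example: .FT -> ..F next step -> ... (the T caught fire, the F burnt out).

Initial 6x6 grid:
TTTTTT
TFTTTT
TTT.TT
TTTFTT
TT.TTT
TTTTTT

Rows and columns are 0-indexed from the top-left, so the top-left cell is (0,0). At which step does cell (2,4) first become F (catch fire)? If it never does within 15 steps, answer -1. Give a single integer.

Step 1: cell (2,4)='T' (+7 fires, +2 burnt)
Step 2: cell (2,4)='F' (+10 fires, +7 burnt)
  -> target ignites at step 2
Step 3: cell (2,4)='.' (+8 fires, +10 burnt)
Step 4: cell (2,4)='.' (+5 fires, +8 burnt)
Step 5: cell (2,4)='.' (+2 fires, +5 burnt)
Step 6: cell (2,4)='.' (+0 fires, +2 burnt)
  fire out at step 6

2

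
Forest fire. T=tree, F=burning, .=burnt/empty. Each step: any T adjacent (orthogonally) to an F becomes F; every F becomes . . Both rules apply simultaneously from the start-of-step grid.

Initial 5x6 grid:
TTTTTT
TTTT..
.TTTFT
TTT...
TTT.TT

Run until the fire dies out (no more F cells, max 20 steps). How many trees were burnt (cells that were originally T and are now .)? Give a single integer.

Answer: 20

Derivation:
Step 1: +2 fires, +1 burnt (F count now 2)
Step 2: +2 fires, +2 burnt (F count now 2)
Step 3: +4 fires, +2 burnt (F count now 4)
Step 4: +5 fires, +4 burnt (F count now 5)
Step 5: +5 fires, +5 burnt (F count now 5)
Step 6: +2 fires, +5 burnt (F count now 2)
Step 7: +0 fires, +2 burnt (F count now 0)
Fire out after step 7
Initially T: 22, now '.': 28
Total burnt (originally-T cells now '.'): 20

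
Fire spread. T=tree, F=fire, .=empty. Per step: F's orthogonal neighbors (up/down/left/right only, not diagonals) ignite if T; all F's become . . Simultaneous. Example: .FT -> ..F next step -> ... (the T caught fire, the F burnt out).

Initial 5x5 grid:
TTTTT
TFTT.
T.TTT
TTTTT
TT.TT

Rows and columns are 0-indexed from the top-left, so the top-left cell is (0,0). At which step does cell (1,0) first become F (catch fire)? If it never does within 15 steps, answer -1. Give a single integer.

Step 1: cell (1,0)='F' (+3 fires, +1 burnt)
  -> target ignites at step 1
Step 2: cell (1,0)='.' (+5 fires, +3 burnt)
Step 3: cell (1,0)='.' (+4 fires, +5 burnt)
Step 4: cell (1,0)='.' (+5 fires, +4 burnt)
Step 5: cell (1,0)='.' (+3 fires, +5 burnt)
Step 6: cell (1,0)='.' (+1 fires, +3 burnt)
Step 7: cell (1,0)='.' (+0 fires, +1 burnt)
  fire out at step 7

1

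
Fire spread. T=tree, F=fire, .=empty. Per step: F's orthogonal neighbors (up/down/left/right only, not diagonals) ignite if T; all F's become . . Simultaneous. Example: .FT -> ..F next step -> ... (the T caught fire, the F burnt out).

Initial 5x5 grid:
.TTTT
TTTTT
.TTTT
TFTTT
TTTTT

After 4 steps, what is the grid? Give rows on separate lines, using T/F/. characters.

Step 1: 4 trees catch fire, 1 burn out
  .TTTT
  TTTTT
  .FTTT
  F.FTT
  TFTTT
Step 2: 5 trees catch fire, 4 burn out
  .TTTT
  TFTTT
  ..FTT
  ...FT
  F.FTT
Step 3: 6 trees catch fire, 5 burn out
  .FTTT
  F.FTT
  ...FT
  ....F
  ...FT
Step 4: 4 trees catch fire, 6 burn out
  ..FTT
  ...FT
  ....F
  .....
  ....F

..FTT
...FT
....F
.....
....F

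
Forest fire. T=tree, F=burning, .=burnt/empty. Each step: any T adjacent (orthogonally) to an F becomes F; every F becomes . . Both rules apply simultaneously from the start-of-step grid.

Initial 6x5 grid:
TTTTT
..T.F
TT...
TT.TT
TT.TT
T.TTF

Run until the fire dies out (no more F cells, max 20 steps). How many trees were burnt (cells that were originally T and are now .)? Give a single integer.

Answer: 12

Derivation:
Step 1: +3 fires, +2 burnt (F count now 3)
Step 2: +4 fires, +3 burnt (F count now 4)
Step 3: +2 fires, +4 burnt (F count now 2)
Step 4: +2 fires, +2 burnt (F count now 2)
Step 5: +1 fires, +2 burnt (F count now 1)
Step 6: +0 fires, +1 burnt (F count now 0)
Fire out after step 6
Initially T: 19, now '.': 23
Total burnt (originally-T cells now '.'): 12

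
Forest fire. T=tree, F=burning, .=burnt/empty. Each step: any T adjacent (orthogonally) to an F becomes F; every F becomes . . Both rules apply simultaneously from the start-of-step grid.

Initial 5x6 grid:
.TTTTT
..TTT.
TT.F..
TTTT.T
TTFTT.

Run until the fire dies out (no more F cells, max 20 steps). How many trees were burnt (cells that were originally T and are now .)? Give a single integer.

Answer: 18

Derivation:
Step 1: +5 fires, +2 burnt (F count now 5)
Step 2: +6 fires, +5 burnt (F count now 6)
Step 3: +4 fires, +6 burnt (F count now 4)
Step 4: +3 fires, +4 burnt (F count now 3)
Step 5: +0 fires, +3 burnt (F count now 0)
Fire out after step 5
Initially T: 19, now '.': 29
Total burnt (originally-T cells now '.'): 18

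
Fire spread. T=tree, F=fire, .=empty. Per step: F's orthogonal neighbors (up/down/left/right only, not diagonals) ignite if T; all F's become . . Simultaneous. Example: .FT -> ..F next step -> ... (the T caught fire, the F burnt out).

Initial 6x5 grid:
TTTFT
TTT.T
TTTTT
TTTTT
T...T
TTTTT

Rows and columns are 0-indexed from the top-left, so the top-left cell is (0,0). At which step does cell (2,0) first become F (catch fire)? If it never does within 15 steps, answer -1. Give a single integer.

Step 1: cell (2,0)='T' (+2 fires, +1 burnt)
Step 2: cell (2,0)='T' (+3 fires, +2 burnt)
Step 3: cell (2,0)='T' (+4 fires, +3 burnt)
Step 4: cell (2,0)='T' (+5 fires, +4 burnt)
Step 5: cell (2,0)='F' (+4 fires, +5 burnt)
  -> target ignites at step 5
Step 6: cell (2,0)='.' (+2 fires, +4 burnt)
Step 7: cell (2,0)='.' (+2 fires, +2 burnt)
Step 8: cell (2,0)='.' (+2 fires, +2 burnt)
Step 9: cell (2,0)='.' (+1 fires, +2 burnt)
Step 10: cell (2,0)='.' (+0 fires, +1 burnt)
  fire out at step 10

5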